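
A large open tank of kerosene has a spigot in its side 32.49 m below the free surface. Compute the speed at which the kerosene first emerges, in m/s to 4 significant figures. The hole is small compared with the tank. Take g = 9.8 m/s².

v ≈ 25.23 m/s

Bernoulli from surface to hole (P equal, v_surface ≈ 0): v = √(2gh) = √(2×9.8×32.49) = 25.23 m/s.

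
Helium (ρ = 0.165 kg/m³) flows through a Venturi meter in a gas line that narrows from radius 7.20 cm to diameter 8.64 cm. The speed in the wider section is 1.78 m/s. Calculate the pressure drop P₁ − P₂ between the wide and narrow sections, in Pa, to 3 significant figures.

ΔP = 1.76 Pa

The volume flow rate is constant, so v₂ = (A₁/A₂)v₁ = (163/58.6)·1.78 = 4.94 m/s.
Along the horizontal streamline, P + ½ρv² is constant.
P₁ − P₂ = ½·0.165·(4.94² − 1.78²) = ½·0.165·21.3 = 1.76 Pa.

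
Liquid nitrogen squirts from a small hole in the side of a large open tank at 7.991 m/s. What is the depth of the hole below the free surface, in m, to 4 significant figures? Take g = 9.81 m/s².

Inverting v = √(2gh) gives h = v² / 2g.
h = 7.991²/(2·9.81) = 63.86/19.62 = 3.255 m.

3.255 m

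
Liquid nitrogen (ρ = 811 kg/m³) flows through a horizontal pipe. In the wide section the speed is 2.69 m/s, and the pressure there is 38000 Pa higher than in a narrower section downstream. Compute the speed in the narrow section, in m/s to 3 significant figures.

Along the level pipe P + ½ρv² is conserved, hence v₂² = v₁² + 2(P₁ − P₂)/ρ.
v₂ = √(2.69² + 2·38000/811) = √(7.24 + 93.7) = 10.0 m/s.

v₂ = 10.0 m/s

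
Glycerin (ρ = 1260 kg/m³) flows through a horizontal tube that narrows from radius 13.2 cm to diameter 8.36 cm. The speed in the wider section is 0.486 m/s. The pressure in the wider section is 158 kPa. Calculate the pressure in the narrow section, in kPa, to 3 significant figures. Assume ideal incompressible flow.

143 kPa

Continuity gives A₁v₁ = A₂v₂, so v₂ = (547 cm²)/(54.9 cm²) × 0.486 m/s = 4.85 m/s.
Bernoulli (h₁ = h₂): P₁ − P₂ = ½ρ(v₂² − v₁²).
P₂ = P₁ − ½ρ(v₂² − v₁²) = 158000 − ½·1260·(4.85² − 0.486²) = 158000 − 14600 = 143000 Pa.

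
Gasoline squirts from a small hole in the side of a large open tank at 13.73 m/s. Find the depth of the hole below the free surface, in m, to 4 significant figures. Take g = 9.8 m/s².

Torricelli: v = √(2gh), so h = v²/(2g).
h = 13.73²/(2·9.8) = 188.5/19.60 = 9.618 m.

9.618 m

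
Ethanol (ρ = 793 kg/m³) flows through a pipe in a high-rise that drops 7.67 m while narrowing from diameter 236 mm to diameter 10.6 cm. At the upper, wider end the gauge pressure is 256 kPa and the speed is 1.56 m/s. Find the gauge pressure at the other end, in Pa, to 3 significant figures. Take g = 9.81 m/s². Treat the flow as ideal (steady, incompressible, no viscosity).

P₂ = 293000 Pa

Mass conservation (A₁v₁ = A₂v₂) gives v₂ = 1.56 × 437/88.2 = 7.73 m/s.
Energy conservation along the streamline gives P₂ = P₁ − ½ρ(v₂² − v₁²) − ρg(h₂ − h₁).
P₂ = 256000 + ½·793·(1.56² − 7.73²) − 793·9.81·(−7.67) = 256000 + (-22700) − (-59700) = 293000 Pa.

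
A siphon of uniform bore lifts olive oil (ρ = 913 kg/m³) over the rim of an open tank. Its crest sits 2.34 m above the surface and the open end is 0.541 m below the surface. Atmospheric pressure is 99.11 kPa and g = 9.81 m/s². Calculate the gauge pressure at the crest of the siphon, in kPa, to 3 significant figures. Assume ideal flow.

P_gauge ≈ -25.8 kPa

The outlet speed comes from Torricelli: v = √(2g·0.541) = 3.26 m/s.
The bore is uniform, so the speed at the crest is the same v. Bernoulli surface→crest: P_atm = P_top + ½ρv² + ρg·h_top.
P_top = 99110 − ½·913·3.26² − 913·9.81·2.34 = 73300 Pa. So P_gauge = P_top − P_atm = -25800 Pa.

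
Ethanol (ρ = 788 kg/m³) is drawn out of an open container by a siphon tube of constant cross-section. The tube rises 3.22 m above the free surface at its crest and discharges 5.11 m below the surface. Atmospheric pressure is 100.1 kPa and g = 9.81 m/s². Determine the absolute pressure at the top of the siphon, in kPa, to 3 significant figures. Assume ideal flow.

P_top = 35.7 kPa

Bernoulli surface→outlet gives ½v² = g·h_out, so v = √(2·9.81·5.11) = 10.0 m/s.
The bore is uniform, so the speed at the crest is the same v. Bernoulli surface→crest: P_atm = P_top + ½ρv² + ρg·h_top.
P_top = 100100 − ½·788·10.0² − 788·9.81·3.22 = 35700 Pa.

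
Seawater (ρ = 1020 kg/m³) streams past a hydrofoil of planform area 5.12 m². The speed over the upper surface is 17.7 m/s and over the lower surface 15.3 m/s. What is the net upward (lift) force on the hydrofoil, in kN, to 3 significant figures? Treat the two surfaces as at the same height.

With equal heights on the two surfaces, Bernoulli gives P_lower − P_upper = ½ρ(v_upper² − v_lower²).
ΔP = ½·1020·(17.7² − 15.3²) = 40400 Pa.
Lift = ΔP · A = 40400 × 5.12 = 207000 N.

F = 207 kN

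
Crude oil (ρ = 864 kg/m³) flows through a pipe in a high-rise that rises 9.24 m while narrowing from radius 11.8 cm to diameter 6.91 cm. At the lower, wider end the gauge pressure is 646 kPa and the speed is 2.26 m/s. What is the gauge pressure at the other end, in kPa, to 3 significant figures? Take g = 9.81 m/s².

By continuity, v₂ = v₁·A₁/A₂ = 2.26·(437/37.5) = 26.4 m/s.
Energy conservation along the streamline gives P₂ = P₁ − ½ρ(v₂² − v₁²) − ρg(h₂ − h₁).
P₂ = 646000 + ½·864·(2.26² − 26.4²) − 864·9.81·(+9.24) = 646000 + (-298000) − (78300) = 270000 Pa.

P₂ ≈ 270 kPa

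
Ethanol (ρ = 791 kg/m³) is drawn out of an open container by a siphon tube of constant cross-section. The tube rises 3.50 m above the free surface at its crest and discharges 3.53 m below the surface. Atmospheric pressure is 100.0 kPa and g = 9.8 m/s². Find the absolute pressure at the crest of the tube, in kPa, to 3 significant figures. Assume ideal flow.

From the surface to the outlet (both open to atmosphere, surface at rest): v = √(2g·h_out) = √(2·9.8·3.53) = 8.32 m/s.
With constant cross-section the crest speed equals v; applying Bernoulli from the surface up to the crest, P_top = P_atm − ½ρv² − ρg·h_top.
P_top = 100000 − ½·791·8.32² − 791·9.8·3.50 = 45500 Pa.

45.5 kPa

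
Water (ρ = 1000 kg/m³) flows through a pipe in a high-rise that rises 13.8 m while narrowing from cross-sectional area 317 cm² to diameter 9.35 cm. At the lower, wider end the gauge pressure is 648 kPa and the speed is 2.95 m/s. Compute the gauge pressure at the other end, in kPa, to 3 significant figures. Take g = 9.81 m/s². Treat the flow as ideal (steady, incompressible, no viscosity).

By continuity, v₂ = v₁·A₁/A₂ = 2.95·(317/68.7) = 13.6 m/s.
Applying Bernoulli between the two ends and solving for P₂: P₂ = P₁ + ½ρ(v₁² − v₂²) − ρgΔh.
P₂ = 648000 + ½·1000·(2.95² − 13.6²) − 1000·9.81·(+13.8) = 648000 + (-88400) − (135000) = 424000 Pa.

P₂ ≈ 424 kPa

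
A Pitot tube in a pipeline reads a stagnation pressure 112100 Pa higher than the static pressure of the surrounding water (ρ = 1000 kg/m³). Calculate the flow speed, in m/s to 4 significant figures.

v ≈ 14.97 m/s

At the stagnation point the flow is brought to rest, so Bernoulli gives P_stag − P_static = ½ρv².
v = √(2ΔP/ρ) = √(2·112100/1000) = 14.97 m/s.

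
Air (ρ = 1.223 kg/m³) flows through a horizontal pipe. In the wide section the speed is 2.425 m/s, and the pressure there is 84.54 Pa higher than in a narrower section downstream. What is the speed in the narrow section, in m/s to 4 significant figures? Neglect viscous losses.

v₂ ≈ 12.01 m/s

Along the level pipe P + ½ρv² is conserved, hence v₂² = v₁² + 2(P₁ − P₂)/ρ.
v₂ = √(2.425² + 2·84.54/1.223) = √(5.881 + 138.3) = 12.01 m/s.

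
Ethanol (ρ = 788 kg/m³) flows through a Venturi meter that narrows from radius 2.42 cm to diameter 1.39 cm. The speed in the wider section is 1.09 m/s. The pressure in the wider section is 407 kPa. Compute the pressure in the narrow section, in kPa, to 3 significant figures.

By continuity, v₂ = v₁·A₁/A₂ = 1.09·(18.4/1.52) = 13.2 m/s.
With no height change, Bernoulli's equation is P₁ + ½ρv₁² = P₂ + ½ρv₂².
P₂ = P₁ − ½ρ(v₂² − v₁²) = 407000 − ½·788·(13.2² − 1.09²) = 407000 − 68300 = 339000 Pa.

P₂ ≈ 339 kPa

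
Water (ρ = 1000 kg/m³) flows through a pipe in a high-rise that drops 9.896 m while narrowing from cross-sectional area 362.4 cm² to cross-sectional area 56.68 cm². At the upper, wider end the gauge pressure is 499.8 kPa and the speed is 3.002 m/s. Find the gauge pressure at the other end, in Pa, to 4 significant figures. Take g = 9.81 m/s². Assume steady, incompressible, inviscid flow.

P₂ ≈ 417200 Pa

The volume flow rate is constant, so v₂ = (A₁/A₂)v₁ = (362.4/56.68)·3.002 = 19.19 m/s.
Bernoulli: P₁ + ½ρv₁² + ρg h₁ = P₂ + ½ρv₂² + ρg h₂, so P₂ = P₁ + ½ρ(v₁² − v₂²) − ρg(h₂ − h₁).
P₂ = 499800 + ½·1000·(3.002² − 19.19²) − 1000·9.81·(−9.896) = 499800 + (-179700) − (-97080) = 417200 Pa.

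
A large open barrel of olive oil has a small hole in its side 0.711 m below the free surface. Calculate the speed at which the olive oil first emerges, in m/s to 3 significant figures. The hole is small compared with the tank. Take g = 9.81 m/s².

Bernoulli from surface to hole (P equal, v_surface ≈ 0): v = √(2gh) = √(2×9.81×0.711) = 3.73 m/s.

3.73 m/s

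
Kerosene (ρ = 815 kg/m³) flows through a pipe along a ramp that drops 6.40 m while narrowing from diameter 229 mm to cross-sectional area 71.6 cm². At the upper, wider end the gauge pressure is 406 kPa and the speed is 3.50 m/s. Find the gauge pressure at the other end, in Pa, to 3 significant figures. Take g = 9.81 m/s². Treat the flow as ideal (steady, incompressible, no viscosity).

By continuity, v₂ = v₁·A₁/A₂ = 3.50·(412/71.6) = 20.1 m/s.
Energy conservation along the streamline gives P₂ = P₁ − ½ρ(v₂² − v₁²) − ρg(h₂ − h₁).
P₂ = 406000 + ½·815·(3.50² − 20.1²) − 815·9.81·(−6.40) = 406000 + (-160000) − (-51200) = 297000 Pa.

P₂ ≈ 297000 Pa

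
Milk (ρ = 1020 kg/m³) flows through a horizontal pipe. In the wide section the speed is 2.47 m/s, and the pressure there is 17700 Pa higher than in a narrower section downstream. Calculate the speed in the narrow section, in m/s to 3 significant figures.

With h₁ = h₂, rearranging Bernoulli gives v₂ = √(v₁² + 2ΔP/ρ).
v₂ = √(2.47² + 2·17700/1020) = √(6.10 + 34.7) = 6.39 m/s.

v₂ = 6.39 m/s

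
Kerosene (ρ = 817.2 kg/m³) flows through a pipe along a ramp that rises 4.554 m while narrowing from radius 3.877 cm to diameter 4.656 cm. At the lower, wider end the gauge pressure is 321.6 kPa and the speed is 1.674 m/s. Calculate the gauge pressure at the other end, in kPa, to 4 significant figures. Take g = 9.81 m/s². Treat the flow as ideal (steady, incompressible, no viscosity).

P₂ ≈ 277.4 kPa

Continuity gives A₁v₁ = A₂v₂, so v₂ = (47.22 cm²)/(17.03 cm²) × 1.674 m/s = 4.643 m/s.
Energy conservation along the streamline gives P₂ = P₁ − ½ρ(v₂² − v₁²) − ρg(h₂ − h₁).
P₂ = 321600 + ½·817.2·(1.674² − 4.643²) − 817.2·9.81·(+4.554) = 321600 + (-7663) − (36510) = 277400 Pa.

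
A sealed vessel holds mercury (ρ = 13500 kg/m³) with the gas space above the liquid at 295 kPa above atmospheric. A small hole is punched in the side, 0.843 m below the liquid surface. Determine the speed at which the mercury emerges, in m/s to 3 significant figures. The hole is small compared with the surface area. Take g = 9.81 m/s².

v ≈ 7.76 m/s

Take point 1 at the surface (v₁ ≈ 0) and point 2 at the hole (at atmospheric pressure). Bernoulli: P₁ + ρg h = P_atm + ½ρv₂².
With P₁ − P_atm = 295000 Pa, v₂ = √(2gh + 2ΔP/ρ) = √(2·9.81·0.843 + 2·295000/13500) = 7.76 m/s.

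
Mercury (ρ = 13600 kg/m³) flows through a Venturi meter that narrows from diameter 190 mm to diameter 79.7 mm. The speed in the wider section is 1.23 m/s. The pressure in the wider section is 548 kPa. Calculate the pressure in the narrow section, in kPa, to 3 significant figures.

Continuity gives A₁v₁ = A₂v₂, so v₂ = (284 cm²)/(49.9 cm²) × 1.23 m/s = 6.99 m/s.
Along the horizontal streamline, P + ½ρv² is constant.
P₂ = P₁ − ½ρ(v₂² − v₁²) = 548000 − ½·13600·(6.99² − 1.23²) = 548000 − 322000 = 226000 Pa.

226 kPa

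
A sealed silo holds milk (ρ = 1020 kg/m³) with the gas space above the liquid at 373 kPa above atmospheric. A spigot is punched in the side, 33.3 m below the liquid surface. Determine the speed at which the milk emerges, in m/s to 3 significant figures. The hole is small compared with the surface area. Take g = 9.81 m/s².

v = 37.2 m/s

Take point 1 at the surface (v₁ ≈ 0) and point 2 at the hole (at atmospheric pressure). Bernoulli: P₁ + ρg h = P_atm + ½ρv₂².
With P₁ − P_atm = 373000 Pa, v₂ = √(2gh + 2ΔP/ρ) = √(2·9.81·33.3 + 2·373000/1020) = 37.2 m/s.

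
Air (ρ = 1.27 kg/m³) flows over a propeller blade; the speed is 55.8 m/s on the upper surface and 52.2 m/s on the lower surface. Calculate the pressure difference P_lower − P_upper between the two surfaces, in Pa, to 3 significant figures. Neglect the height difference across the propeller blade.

Bernoulli (same height): P_lower − P_upper = ½ρ(v_upper² − v_lower²).
ΔP = ½·1.27·(55.8² − 52.2²) = 247 Pa.

ΔP ≈ 247 Pa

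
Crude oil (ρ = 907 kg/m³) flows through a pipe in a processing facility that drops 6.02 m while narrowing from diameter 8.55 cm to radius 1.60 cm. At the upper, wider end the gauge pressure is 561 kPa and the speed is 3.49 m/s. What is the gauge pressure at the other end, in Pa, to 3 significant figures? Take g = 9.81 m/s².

The volume flow rate is constant, so v₂ = (A₁/A₂)v₁ = (57.4/8.04)·3.49 = 24.9 m/s.
Applying Bernoulli between the two ends and solving for P₂: P₂ = P₁ + ½ρ(v₁² − v₂²) − ρgΔh.
P₂ = 561000 + ½·907·(3.49² − 24.9²) − 907·9.81·(−6.02) = 561000 + (-276000) − (-53600) = 339000 Pa.

339000 Pa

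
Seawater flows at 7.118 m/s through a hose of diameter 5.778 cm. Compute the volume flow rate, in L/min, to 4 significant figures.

1120 L/min

Q = A·v = 0.002622 m² × 7.118 m/s = 0.01866 m³/s.
Converting: 0.01866 m³/s × 60000 = 1120 L/min.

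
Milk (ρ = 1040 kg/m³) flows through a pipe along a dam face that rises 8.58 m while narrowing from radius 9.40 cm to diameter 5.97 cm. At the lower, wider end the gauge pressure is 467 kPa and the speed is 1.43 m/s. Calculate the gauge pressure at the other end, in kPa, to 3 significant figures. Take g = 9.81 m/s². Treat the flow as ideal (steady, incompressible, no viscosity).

276 kPa

The volume flow rate is constant, so v₂ = (A₁/A₂)v₁ = (278/28.0)·1.43 = 14.2 m/s.
Applying Bernoulli between the two ends and solving for P₂: P₂ = P₁ + ½ρ(v₁² − v₂²) − ρgΔh.
P₂ = 467000 + ½·1040·(1.43² − 14.2²) − 1040·9.81·(+8.58) = 467000 + (-104000) − (87500) = 276000 Pa.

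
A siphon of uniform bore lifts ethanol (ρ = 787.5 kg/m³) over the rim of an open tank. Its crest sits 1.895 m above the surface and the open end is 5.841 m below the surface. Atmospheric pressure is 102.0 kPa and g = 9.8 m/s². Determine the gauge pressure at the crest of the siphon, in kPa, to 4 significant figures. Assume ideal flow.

P_gauge ≈ -59.70 kPa

From the surface to the outlet (both open to atmosphere, surface at rest): v = √(2g·h_out) = √(2·9.8·5.841) = 10.70 m/s.
With constant cross-section the crest speed equals v; applying Bernoulli from the surface up to the crest, P_top = P_atm − ½ρv² − ρg·h_top.
P_top = 102000 − ½·787.5·10.70² − 787.5·9.8·1.895 = 42300 Pa. So P_gauge = P_top − P_atm = -59700 Pa.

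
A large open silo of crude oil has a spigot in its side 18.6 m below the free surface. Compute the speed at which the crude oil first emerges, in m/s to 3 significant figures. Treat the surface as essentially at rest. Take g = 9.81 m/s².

With the surface at rest and both surface and jet at atmospheric pressure, Bernoulli gives ρg h = ½ρv², so v = √(2gh) = √(2·9.81·18.6) = 19.1 m/s.

v ≈ 19.1 m/s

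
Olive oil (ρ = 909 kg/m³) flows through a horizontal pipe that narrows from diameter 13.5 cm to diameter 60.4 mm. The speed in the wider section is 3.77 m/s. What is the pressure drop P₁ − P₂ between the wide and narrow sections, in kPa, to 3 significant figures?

Continuity gives A₁v₁ = A₂v₂, so v₂ = (143 cm²)/(28.7 cm²) × 3.77 m/s = 18.8 m/s.
With no height change, Bernoulli's equation is P₁ + ½ρv₁² = P₂ + ½ρv₂².
P₁ − P₂ = ½·909·(18.8² − 3.77²) = ½·909·340 = 155000 Pa.

155 kPa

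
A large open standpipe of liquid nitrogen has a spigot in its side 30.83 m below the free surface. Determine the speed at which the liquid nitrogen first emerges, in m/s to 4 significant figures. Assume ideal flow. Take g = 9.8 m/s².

24.58 m/s

Torricelli's result v = √(2gh) gives v = √(2·9.8·30.83) = 24.58 m/s.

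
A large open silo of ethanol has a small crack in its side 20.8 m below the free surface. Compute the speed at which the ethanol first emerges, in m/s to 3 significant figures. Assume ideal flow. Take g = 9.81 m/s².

v ≈ 20.2 m/s

Bernoulli from surface to hole (P equal, v_surface ≈ 0): v = √(2gh) = √(2×9.81×20.8) = 20.2 m/s.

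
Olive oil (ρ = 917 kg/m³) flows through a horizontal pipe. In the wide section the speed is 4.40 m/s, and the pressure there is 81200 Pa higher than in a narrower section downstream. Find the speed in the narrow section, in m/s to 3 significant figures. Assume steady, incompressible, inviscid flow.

v₂ ≈ 14.0 m/s

Horizontal Bernoulli: P₁ + ½ρv₁² = P₂ + ½ρv₂², so v₂² = v₁² + 2(P₁ − P₂)/ρ.
v₂ = √(4.40² + 2·81200/917) = √(19.4 + 177) = 14.0 m/s.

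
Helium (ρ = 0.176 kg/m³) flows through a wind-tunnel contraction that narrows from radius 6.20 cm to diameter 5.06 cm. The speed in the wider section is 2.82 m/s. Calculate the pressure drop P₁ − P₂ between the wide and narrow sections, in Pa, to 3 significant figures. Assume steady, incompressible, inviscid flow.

Continuity gives A₁v₁ = A₂v₂, so v₂ = (121 cm²)/(20.1 cm²) × 2.82 m/s = 16.9 m/s.
The pipe is horizontal, so Bernoulli reduces to P₁ + ½ρv₁² = P₂ + ½ρv₂².
P₁ − P₂ = ½·0.176·(16.9² − 2.82²) = ½·0.176·279 = 24.5 Pa.

ΔP ≈ 24.5 Pa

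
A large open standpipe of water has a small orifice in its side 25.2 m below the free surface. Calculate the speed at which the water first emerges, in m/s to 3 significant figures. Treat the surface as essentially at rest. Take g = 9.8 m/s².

Bernoulli from surface to hole (P equal, v_surface ≈ 0): v = √(2gh) = √(2×9.8×25.2) = 22.2 m/s.

22.2 m/s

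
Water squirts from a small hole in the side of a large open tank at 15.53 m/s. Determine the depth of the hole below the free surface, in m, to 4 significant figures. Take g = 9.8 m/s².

12.31 m

Torricelli: v = √(2gh), so h = v²/(2g).
h = 15.53²/(2·9.8) = 241.2/19.60 = 12.31 m.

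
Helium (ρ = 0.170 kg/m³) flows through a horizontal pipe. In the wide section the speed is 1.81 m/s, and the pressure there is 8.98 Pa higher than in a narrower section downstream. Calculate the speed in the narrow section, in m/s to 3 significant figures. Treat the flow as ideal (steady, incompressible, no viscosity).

10.4 m/s

Along the level pipe P + ½ρv² is conserved, hence v₂² = v₁² + 2(P₁ − P₂)/ρ.
v₂ = √(1.81² + 2·8.98/0.170) = √(3.28 + 106) = 10.4 m/s.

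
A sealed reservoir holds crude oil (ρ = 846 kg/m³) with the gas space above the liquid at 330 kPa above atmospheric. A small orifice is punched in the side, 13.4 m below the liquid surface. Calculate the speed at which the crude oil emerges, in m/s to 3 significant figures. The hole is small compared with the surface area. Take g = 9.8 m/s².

Take point 1 at the surface (v₁ ≈ 0) and point 2 at the hole (at atmospheric pressure). Bernoulli: P₁ + ρg h = P_atm + ½ρv₂².
With P₁ − P_atm = 330000 Pa, v₂ = √(2gh + 2ΔP/ρ) = √(2·9.8·13.4 + 2·330000/846) = 32.3 m/s.

v ≈ 32.3 m/s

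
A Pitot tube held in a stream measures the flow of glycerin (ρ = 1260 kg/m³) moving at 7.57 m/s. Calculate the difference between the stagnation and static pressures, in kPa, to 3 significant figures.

ΔP ≈ 36.1 kPa

The dynamic pressure equals the rise in static pressure at the stagnation point: ΔP = ½ρv².
ΔP = ½·1260·7.57² = 36100 Pa.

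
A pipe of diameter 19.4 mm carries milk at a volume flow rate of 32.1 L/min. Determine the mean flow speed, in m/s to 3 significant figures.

Q = 32.1 L/min = 0.000535 m³/s.
v = Q/A = 0.000535 / 0.000296 = 1.81 m/s.

v ≈ 1.81 m/s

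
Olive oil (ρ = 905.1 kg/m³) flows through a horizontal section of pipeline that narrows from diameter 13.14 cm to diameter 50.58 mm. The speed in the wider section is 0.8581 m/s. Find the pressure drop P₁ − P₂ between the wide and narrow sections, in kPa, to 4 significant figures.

14.84 kPa

Mass conservation (A₁v₁ = A₂v₂) gives v₂ = 0.8581 × 135.6/20.09 = 5.791 m/s.
Bernoulli (h₁ = h₂): P₁ − P₂ = ½ρ(v₂² − v₁²).
P₁ − P₂ = ½·905.1·(5.791² − 0.8581²) = ½·905.1·32.80 = 14840 Pa.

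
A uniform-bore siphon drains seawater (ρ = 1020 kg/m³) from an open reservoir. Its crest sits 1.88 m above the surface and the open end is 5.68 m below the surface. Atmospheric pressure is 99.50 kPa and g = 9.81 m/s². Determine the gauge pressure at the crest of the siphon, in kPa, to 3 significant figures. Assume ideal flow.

P_gauge ≈ -75.6 kPa

From the surface to the outlet (both open to atmosphere, surface at rest): v = √(2g·h_out) = √(2·9.81·5.68) = 10.6 m/s.
The bore is uniform, so the speed at the crest is the same v. Bernoulli surface→crest: P_atm = P_top + ½ρv² + ρg·h_top.
P_top = 99500 − ½·1020·10.6² − 1020·9.81·1.88 = 23900 Pa. So P_gauge = P_top − P_atm = -75600 Pa.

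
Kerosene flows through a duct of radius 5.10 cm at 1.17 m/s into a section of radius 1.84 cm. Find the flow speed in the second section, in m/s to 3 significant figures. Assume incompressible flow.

By continuity, v₂ = v₁·A₁/A₂ = 1.17·(81.7/10.6) = 8.99 m/s.

v₂ ≈ 8.99 m/s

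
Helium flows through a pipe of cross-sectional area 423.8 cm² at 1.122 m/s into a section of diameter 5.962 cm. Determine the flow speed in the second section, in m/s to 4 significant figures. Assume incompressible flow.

By continuity, v₂ = v₁·A₁/A₂ = 1.122·(423.8/27.92) = 17.03 m/s.

v₂ = 17.03 m/s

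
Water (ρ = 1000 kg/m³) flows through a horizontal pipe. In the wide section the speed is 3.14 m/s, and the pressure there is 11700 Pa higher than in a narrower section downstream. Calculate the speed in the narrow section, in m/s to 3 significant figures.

Along the level pipe P + ½ρv² is conserved, hence v₂² = v₁² + 2(P₁ − P₂)/ρ.
v₂ = √(3.14² + 2·11700/1000) = √(9.86 + 23.4) = 5.77 m/s.

v₂ ≈ 5.77 m/s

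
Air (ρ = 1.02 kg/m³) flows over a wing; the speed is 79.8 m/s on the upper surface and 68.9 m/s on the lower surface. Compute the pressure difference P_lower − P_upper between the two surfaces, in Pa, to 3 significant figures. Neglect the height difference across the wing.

ΔP ≈ 827 Pa

The pressure is lower where the speed is higher: ΔP = ½ρ(v_up² − v_low²).
ΔP = ½·1.02·(79.8² − 68.9²) = 827 Pa.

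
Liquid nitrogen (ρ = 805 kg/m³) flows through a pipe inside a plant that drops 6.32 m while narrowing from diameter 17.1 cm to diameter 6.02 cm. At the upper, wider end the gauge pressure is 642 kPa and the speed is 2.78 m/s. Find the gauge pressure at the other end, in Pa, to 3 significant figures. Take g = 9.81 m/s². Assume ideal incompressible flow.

493000 Pa

The volume flow rate is constant, so v₂ = (A₁/A₂)v₁ = (230/28.5)·2.78 = 22.4 m/s.
Energy conservation along the streamline gives P₂ = P₁ − ½ρ(v₂² − v₁²) − ρg(h₂ − h₁).
P₂ = 642000 + ½·805·(2.78² − 22.4²) − 805·9.81·(−6.32) = 642000 + (-199000) − (-49900) = 493000 Pa.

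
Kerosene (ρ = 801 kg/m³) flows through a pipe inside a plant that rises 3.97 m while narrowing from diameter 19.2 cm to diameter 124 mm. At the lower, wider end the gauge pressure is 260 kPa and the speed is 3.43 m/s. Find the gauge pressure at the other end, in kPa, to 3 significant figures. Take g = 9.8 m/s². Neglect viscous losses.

Mass conservation (A₁v₁ = A₂v₂) gives v₂ = 3.43 × 290/121 = 8.22 m/s.
Applying Bernoulli between the two ends and solving for P₂: P₂ = P₁ + ½ρ(v₁² − v₂²) − ρgΔh.
P₂ = 260000 + ½·801·(3.43² − 8.22²) − 801·9.8·(+3.97) = 260000 + (-22400) − (31200) = 206000 Pa.

P₂ ≈ 206 kPa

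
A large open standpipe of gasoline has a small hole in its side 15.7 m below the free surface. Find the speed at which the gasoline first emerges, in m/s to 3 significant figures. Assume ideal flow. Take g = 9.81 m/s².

Bernoulli from surface to hole (P equal, v_surface ≈ 0): v = √(2gh) = √(2×9.81×15.7) = 17.6 m/s.

17.6 m/s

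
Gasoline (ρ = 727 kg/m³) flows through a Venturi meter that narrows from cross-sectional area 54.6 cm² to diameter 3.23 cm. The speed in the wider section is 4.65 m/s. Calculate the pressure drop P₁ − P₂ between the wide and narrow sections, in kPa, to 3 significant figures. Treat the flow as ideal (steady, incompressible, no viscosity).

341 kPa

Continuity gives A₁v₁ = A₂v₂, so v₂ = (54.6 cm²)/(8.19 cm²) × 4.65 m/s = 31.0 m/s.
The pipe is horizontal, so Bernoulli reduces to P₁ + ½ρv₁² = P₂ + ½ρv₂².
P₁ − P₂ = ½·727·(31.0² − 4.65²) = ½·727·938 = 341000 Pa.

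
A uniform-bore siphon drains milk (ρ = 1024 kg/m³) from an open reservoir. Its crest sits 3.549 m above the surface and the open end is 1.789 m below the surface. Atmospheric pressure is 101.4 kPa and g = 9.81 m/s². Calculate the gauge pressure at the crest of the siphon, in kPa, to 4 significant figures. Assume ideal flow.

The outlet speed comes from Torricelli: v = √(2g·1.789) = 5.925 m/s.
With constant cross-section the crest speed equals v; applying Bernoulli from the surface up to the crest, P_top = P_atm − ½ρv² − ρg·h_top.
P_top = 101400 − ½·1024·5.925² − 1024·9.81·3.549 = 47780 Pa. So P_gauge = P_top − P_atm = -53620 Pa.

P_gauge ≈ -53.62 kPa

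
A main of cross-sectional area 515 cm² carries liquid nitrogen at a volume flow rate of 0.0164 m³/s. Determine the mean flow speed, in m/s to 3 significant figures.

v ≈ 0.318 m/s

Q = 0.0164 m³/s = 0.0164 m³/s.
v = Q/A = 0.0164 / 0.0515 = 0.318 m/s.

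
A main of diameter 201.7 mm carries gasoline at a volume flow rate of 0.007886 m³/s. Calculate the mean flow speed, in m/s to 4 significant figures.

Q = 0.007886 m³/s = 0.007886 m³/s.
v = Q/A = 0.007886 / 0.03195 = 0.2468 m/s.

v ≈ 0.2468 m/s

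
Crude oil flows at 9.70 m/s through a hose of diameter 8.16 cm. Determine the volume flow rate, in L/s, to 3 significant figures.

Q ≈ 50.7 L/s

Q = A·v = 0.00523 m² × 9.70 m/s = 0.0507 m³/s.
Converting: 0.0507 m³/s × 1000 = 50.7 L/s.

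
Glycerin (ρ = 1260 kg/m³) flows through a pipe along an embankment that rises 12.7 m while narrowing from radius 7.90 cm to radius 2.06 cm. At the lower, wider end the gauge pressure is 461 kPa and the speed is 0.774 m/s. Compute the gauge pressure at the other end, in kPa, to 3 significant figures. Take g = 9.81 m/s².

223 kPa

Continuity gives A₁v₁ = A₂v₂, so v₂ = (196 cm²)/(13.3 cm²) × 0.774 m/s = 11.4 m/s.
Energy conservation along the streamline gives P₂ = P₁ − ½ρ(v₂² − v₁²) − ρg(h₂ − h₁).
P₂ = 461000 + ½·1260·(0.774² − 11.4²) − 1260·9.81·(+12.7) = 461000 + (-81300) − (157000) = 223000 Pa.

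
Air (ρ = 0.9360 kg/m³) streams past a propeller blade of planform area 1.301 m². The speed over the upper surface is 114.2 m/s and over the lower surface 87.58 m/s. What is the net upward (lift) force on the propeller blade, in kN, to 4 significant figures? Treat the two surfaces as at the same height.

F ≈ 3.270 kN

The faster flow above has the lower pressure; Bernoulli (same height) gives ΔP = ½ρ(v_up² − v_low²).
ΔP = ½·0.9360·(114.2² − 87.58²) = 2514 Pa.
Lift = ΔP · A = 2514 × 1.301 = 3270 N.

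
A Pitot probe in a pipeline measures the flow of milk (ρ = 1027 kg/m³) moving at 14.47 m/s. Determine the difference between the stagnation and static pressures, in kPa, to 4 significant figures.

Bernoulli between the free stream and the stagnation point: ½ρv² = P_stag − P_static.
ΔP = ½·1027·14.47² = 107500 Pa.

ΔP ≈ 107.5 kPa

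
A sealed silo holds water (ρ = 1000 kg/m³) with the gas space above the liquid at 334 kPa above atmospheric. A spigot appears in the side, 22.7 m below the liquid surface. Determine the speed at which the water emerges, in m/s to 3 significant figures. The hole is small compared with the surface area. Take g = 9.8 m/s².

Take point 1 at the surface (v₁ ≈ 0) and point 2 at the hole (at atmospheric pressure). Bernoulli: P₁ + ρg h = P_atm + ½ρv₂².
With P₁ − P_atm = 334000 Pa, v₂ = √(2gh + 2ΔP/ρ) = √(2·9.8·22.7 + 2·334000/1000) = 33.4 m/s.

v ≈ 33.4 m/s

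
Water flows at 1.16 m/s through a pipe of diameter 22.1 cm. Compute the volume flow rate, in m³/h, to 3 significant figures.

Q = 160 m³/h

Q = A·v = 0.0384 m² × 1.16 m/s = 0.0445 m³/s.
Converting: 0.0445 m³/s × 3600 = 160 m³/h.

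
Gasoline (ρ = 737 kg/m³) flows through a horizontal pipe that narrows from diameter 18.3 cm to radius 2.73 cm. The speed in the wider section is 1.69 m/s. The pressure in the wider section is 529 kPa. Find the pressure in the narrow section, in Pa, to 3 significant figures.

P₂ = 397000 Pa

Mass conservation (A₁v₁ = A₂v₂) gives v₂ = 1.69 × 263/23.4 = 19.0 m/s.
Along the horizontal streamline, P + ½ρv² is constant.
P₂ = P₁ − ½ρ(v₂² − v₁²) = 529000 − ½·737·(19.0² − 1.69²) = 529000 − 132000 = 397000 Pa.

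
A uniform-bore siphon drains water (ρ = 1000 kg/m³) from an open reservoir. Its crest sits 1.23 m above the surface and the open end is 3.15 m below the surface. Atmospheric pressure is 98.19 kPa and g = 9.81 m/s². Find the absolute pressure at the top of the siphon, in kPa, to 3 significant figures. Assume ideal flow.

P_top = 55.2 kPa

From the surface to the outlet (both open to atmosphere, surface at rest): v = √(2g·h_out) = √(2·9.81·3.15) = 7.86 m/s.
With constant cross-section the crest speed equals v; applying Bernoulli from the surface up to the crest, P_top = P_atm − ½ρv² − ρg·h_top.
P_top = 98190 − ½·1000·7.86² − 1000·9.81·1.23 = 55200 Pa.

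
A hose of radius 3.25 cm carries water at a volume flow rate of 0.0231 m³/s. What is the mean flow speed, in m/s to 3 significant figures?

Q = 0.0231 m³/s = 0.0231 m³/s.
v = Q/A = 0.0231 / 0.00332 = 6.96 m/s.

6.96 m/s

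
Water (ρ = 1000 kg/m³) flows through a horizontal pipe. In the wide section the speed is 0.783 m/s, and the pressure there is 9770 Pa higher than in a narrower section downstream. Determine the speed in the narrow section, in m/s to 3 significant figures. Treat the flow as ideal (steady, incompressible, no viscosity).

With h₁ = h₂, rearranging Bernoulli gives v₂ = √(v₁² + 2ΔP/ρ).
v₂ = √(0.783² + 2·9770/1000) = √(0.613 + 19.5) = 4.49 m/s.

v₂ = 4.49 m/s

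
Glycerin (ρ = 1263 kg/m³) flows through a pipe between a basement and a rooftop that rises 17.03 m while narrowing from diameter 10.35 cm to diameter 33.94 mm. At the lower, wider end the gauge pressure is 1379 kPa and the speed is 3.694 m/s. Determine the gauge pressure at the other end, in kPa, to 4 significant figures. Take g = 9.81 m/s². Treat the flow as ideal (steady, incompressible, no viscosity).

The volume flow rate is constant, so v₂ = (A₁/A₂)v₁ = (84.13/9.047)·3.694 = 34.35 m/s.
Energy conservation along the streamline gives P₂ = P₁ − ½ρ(v₂² − v₁²) − ρg(h₂ − h₁).
P₂ = 1379000 + ½·1263·(3.694² − 34.35²) − 1263·9.81·(+17.03) = 1379000 + (-736600) − (211000) = 431400 Pa.

P₂ ≈ 431.4 kPa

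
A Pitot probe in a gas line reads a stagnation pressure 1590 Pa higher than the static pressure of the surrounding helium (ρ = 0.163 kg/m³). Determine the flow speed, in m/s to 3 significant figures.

v ≈ 140 m/s

The dynamic pressure equals the rise in static pressure at the stagnation point: ΔP = ½ρv².
v = √(2ΔP/ρ) = √(2·1590/0.163) = 140 m/s.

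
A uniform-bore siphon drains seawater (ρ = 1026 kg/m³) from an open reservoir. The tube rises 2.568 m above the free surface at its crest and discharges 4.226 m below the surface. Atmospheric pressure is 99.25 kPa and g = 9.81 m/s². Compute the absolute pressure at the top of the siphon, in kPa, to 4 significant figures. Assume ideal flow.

P_top = 30.87 kPa

From the surface to the outlet (both open to atmosphere, surface at rest): v = √(2g·h_out) = √(2·9.81·4.226) = 9.106 m/s.
The bore is uniform, so the speed at the crest is the same v. Bernoulli surface→crest: P_atm = P_top + ½ρv² + ρg·h_top.
P_top = 99250 − ½·1026·9.106² − 1026·9.81·2.568 = 30870 Pa.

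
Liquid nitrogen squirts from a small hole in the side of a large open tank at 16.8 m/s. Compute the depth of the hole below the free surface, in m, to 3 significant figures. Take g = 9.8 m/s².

h = 14.4 m

For a small hole in a large open tank, ½v² = gh, giving h = v²/(2g).
h = 16.8²/(2·9.8) = 282/19.60 = 14.4 m.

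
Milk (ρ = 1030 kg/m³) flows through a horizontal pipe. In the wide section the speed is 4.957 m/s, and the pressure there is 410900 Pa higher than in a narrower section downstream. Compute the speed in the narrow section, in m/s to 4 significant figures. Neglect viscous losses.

With h₁ = h₂, rearranging Bernoulli gives v₂ = √(v₁² + 2ΔP/ρ).
v₂ = √(4.957² + 2·410900/1030) = √(24.57 + 797.9) = 28.68 m/s.

v₂ ≈ 28.68 m/s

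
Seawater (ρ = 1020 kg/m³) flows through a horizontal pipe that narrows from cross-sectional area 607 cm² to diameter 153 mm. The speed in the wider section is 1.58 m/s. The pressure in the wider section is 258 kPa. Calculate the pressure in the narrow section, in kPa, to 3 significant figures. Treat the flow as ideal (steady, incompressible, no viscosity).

Continuity gives A₁v₁ = A₂v₂, so v₂ = (607 cm²)/(184 cm²) × 1.58 m/s = 5.22 m/s.
With no height change, Bernoulli's equation is P₁ + ½ρv₁² = P₂ + ½ρv₂².
P₂ = P₁ − ½ρ(v₂² − v₁²) = 258000 − ½·1020·(5.22² − 1.58²) = 258000 − 12600 = 245000 Pa.

P₂ ≈ 245 kPa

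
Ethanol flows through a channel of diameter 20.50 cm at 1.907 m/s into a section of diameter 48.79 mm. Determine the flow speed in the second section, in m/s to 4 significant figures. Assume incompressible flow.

By continuity, v₂ = v₁·A₁/A₂ = 1.907·(330.1/18.70) = 33.67 m/s.

v₂ ≈ 33.67 m/s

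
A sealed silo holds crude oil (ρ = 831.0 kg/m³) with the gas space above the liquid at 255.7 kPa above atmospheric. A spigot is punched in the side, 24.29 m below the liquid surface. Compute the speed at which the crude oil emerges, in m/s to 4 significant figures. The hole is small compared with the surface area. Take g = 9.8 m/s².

Take point 1 at the surface (v₁ ≈ 0) and point 2 at the hole (at atmospheric pressure). Bernoulli: P₁ + ρg h = P_atm + ½ρv₂².
With P₁ − P_atm = 255700 Pa, v₂ = √(2gh + 2ΔP/ρ) = √(2·9.8·24.29 + 2·255700/831.0) = 33.04 m/s.

33.04 m/s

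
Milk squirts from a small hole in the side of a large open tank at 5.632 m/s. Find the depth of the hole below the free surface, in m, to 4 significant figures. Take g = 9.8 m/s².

Inverting v = √(2gh) gives h = v² / 2g.
h = 5.632²/(2·9.8) = 31.72/19.60 = 1.618 m.

h ≈ 1.618 m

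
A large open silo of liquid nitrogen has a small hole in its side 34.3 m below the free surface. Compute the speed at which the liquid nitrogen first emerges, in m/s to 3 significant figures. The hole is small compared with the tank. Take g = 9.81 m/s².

Bernoulli from surface to hole (P equal, v_surface ≈ 0): v = √(2gh) = √(2×9.81×34.3) = 25.9 m/s.

25.9 m/s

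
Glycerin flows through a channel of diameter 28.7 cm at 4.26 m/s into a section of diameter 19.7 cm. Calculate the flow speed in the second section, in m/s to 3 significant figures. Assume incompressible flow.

Continuity gives A₁v₁ = A₂v₂, so v₂ = (647 cm²)/(305 cm²) × 4.26 m/s = 9.04 m/s.

v₂ ≈ 9.04 m/s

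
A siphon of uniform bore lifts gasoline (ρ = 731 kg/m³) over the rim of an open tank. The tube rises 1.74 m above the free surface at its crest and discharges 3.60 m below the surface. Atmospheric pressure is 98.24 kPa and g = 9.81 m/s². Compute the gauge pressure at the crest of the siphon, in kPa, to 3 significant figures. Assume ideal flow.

P_gauge = -38.3 kPa

The outlet speed comes from Torricelli: v = √(2g·3.60) = 8.40 m/s.
Continuity keeps v the same throughout the tube; from surface to crest, P_atm + 0 = P_top + ½ρv² + ρg·h_top.
P_top = 98240 − ½·731·8.40² − 731·9.81·1.74 = 59900 Pa. So P_gauge = P_top − P_atm = -38300 Pa.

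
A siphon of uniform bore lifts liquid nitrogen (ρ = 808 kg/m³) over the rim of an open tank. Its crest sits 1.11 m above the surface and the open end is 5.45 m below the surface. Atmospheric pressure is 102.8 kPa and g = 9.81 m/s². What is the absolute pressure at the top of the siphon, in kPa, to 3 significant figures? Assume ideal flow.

From the surface to the outlet (both open to atmosphere, surface at rest): v = √(2g·h_out) = √(2·9.81·5.45) = 10.3 m/s.
With constant cross-section the crest speed equals v; applying Bernoulli from the surface up to the crest, P_top = P_atm − ½ρv² − ρg·h_top.
P_top = 102800 − ½·808·10.3² − 808·9.81·1.11 = 50800 Pa.

P_top ≈ 50.8 kPa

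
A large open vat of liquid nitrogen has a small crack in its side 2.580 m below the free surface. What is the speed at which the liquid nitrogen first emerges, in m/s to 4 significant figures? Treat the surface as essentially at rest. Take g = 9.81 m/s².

With the surface at rest and both surface and jet at atmospheric pressure, Bernoulli gives ρg h = ½ρv², so v = √(2gh) = √(2·9.81·2.580) = 7.115 m/s.

7.115 m/s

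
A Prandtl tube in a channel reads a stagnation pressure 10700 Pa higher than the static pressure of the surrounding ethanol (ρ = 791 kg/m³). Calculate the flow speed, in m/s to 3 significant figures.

5.20 m/s

At the stagnation point the flow is brought to rest, so Bernoulli gives P_stag − P_static = ½ρv².
v = √(2ΔP/ρ) = √(2·10700/791) = 5.20 m/s.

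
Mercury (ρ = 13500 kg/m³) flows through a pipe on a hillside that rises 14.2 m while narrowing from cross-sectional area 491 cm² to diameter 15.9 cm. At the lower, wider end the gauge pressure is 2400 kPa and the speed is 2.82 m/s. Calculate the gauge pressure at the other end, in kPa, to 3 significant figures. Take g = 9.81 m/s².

P₂ ≈ 245 kPa

Continuity gives A₁v₁ = A₂v₂, so v₂ = (491 cm²)/(199 cm²) × 2.82 m/s = 6.97 m/s.
Bernoulli: P₁ + ½ρv₁² + ρg h₁ = P₂ + ½ρv₂² + ρg h₂, so P₂ = P₁ + ½ρ(v₁² − v₂²) − ρg(h₂ − h₁).
P₂ = 2400000 + ½·13500·(2.82² − 6.97²) − 13500·9.81·(+14.2) = 2400000 + (-275000) − (1880000) = 245000 Pa.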